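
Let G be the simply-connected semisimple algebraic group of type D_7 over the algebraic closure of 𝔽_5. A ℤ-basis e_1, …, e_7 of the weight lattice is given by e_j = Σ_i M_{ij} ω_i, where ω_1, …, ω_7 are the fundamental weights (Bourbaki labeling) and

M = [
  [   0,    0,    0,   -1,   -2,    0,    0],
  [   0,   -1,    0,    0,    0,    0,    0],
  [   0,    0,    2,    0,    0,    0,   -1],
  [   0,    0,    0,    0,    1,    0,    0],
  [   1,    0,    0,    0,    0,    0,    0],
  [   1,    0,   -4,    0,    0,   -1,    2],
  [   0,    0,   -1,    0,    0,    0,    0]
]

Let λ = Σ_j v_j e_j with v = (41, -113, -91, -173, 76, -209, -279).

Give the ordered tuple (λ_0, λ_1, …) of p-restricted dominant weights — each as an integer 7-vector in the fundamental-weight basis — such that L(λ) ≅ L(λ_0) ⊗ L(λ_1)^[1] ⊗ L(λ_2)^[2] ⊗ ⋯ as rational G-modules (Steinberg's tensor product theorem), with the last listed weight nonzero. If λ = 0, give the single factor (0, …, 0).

Change of basis e → ω: c = M·v where v = (41, -113, -91, -173, 76, -209, -279):
  c_1 = 0·41 + (0)·(-113) + (0)·(-91) + (-1)·(-173) + (-2)·(76) + (0)·(-209) + (0)·(-279) = 21
  c_2 = 0·41 + (-1)·(-113) + (0)·(-91) + (0)·(-173) + 0·76 + (0)·(-209) + (0)·(-279) = 113
  c_3 = 0·41 + (0)·(-113) + (2)·(-91) + (0)·(-173) + 0·76 + (0)·(-209) + (-1)·(-279) = 97
  c_4 = 0·41 + (0)·(-113) + (0)·(-91) + (0)·(-173) + 1·76 + (0)·(-209) + (0)·(-279) = 76
  c_5 = 1·41 + (0)·(-113) + (0)·(-91) + (0)·(-173) + 0·76 + (0)·(-209) + (0)·(-279) = 41
  c_6 = 1·41 + (0)·(-113) + (-4)·(-91) + (0)·(-173) + 0·76 + (-1)·(-209) + (2)·(-279) = 56
  c_7 = 0·41 + (0)·(-113) + (-1)·(-91) + (0)·(-173) + 0·76 + (0)·(-209) + (0)·(-279) = 91
Writing each c_i in base p = 5:
  c_1 = 21 = 1·5^0 + 4·5^1
  c_2 = 113 = 3·5^0 + 2·5^1 + 4·5^2
  c_3 = 97 = 2·5^0 + 4·5^1 + 3·5^2
  c_4 = 76 = 1·5^0 + 0·5^1 + 3·5^2
  c_5 = 41 = 1·5^0 + 3·5^1 + 1·5^2
  c_6 = 56 = 1·5^0 + 1·5^1 + 2·5^2
  c_7 = 91 = 1·5^0 + 3·5^1 + 3·5^2
Factor λ_0 = (1, 3, 2, 1, 1, 1, 1)
Factor λ_1 = (4, 2, 4, 0, 3, 1, 3)
Factor λ_2 = (0, 4, 3, 3, 1, 2, 3)

((1, 3, 2, 1, 1, 1, 1), (4, 2, 4, 0, 3, 1, 3), (0, 4, 3, 3, 1, 2, 3))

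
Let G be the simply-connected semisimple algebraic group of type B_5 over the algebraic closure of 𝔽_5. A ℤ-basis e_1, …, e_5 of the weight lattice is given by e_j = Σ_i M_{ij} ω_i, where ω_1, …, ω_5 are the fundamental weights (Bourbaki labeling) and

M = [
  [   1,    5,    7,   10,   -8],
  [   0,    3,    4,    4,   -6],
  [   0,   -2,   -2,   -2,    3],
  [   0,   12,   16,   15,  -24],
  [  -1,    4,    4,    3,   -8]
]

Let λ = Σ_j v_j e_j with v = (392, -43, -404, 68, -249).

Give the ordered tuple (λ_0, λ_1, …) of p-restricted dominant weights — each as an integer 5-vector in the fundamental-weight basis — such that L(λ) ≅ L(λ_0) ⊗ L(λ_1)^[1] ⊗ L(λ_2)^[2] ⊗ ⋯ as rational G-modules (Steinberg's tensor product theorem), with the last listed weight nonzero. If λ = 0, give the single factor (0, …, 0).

Change of basis e → ω: c = M·v where v = (392, -43, -404, 68, -249):
  c_1 = 1·392 + (5)·(-43) + (7)·(-404) + 10·68 + (-8)·(-249) = 21
  c_2 = 0·392 + (3)·(-43) + (4)·(-404) + 4·68 + (-6)·(-249) = 21
  c_3 = 0·392 + (-2)·(-43) + (-2)·(-404) + (-2)·(68) + (3)·(-249) = 11
  c_4 = 0·392 + (12)·(-43) + (16)·(-404) + 15·68 + (-24)·(-249) = 16
  c_5 = (-1)·(392) + (4)·(-43) + (4)·(-404) + 3·68 + (-8)·(-249) = 16
Base-5 expansion of each c_i:
  c_1 = 21 = 1·5^0 + 4·5^1
  c_2 = 21 = 1·5^0 + 4·5^1
  c_3 = 11 = 1·5^0 + 2·5^1
  c_4 = 16 = 1·5^0 + 3·5^1
  c_5 = 16 = 1·5^0 + 3·5^1
λ_0 = (1, 1, 1, 1, 1)
λ_1 = (4, 4, 2, 3, 3)

((1, 1, 1, 1, 1), (4, 4, 2, 3, 3))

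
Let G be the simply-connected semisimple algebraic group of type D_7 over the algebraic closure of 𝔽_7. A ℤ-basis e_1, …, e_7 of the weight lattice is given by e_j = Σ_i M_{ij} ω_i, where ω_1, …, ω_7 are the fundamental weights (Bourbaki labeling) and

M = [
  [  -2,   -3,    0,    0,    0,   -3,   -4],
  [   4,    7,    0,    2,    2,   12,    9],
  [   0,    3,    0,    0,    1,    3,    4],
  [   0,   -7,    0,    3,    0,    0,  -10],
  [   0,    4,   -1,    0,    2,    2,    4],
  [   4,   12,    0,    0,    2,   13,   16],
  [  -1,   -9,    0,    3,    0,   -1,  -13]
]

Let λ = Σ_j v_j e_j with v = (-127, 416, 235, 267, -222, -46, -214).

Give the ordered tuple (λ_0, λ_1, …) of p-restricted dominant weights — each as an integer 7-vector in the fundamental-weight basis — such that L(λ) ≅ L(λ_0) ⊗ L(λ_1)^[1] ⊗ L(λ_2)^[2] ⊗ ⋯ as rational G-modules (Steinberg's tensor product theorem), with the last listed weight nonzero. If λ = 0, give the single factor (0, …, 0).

ω-coordinates c = M·v, v = (-127, 416, 235, 267, -222, -46, -214):
  c_1 = (-2)·(-127) + (-3)·(416) + (0)·(235) + (0)·(267) + (0)·(-222) + (-3)·(-46) + (-4)·(-214) = 0
  c_2 = (4)·(-127) + (7)·(416) + (0)·(235) + (2)·(267) + (2)·(-222) + (12)·(-46) + (9)·(-214) = 16
  c_3 = (0)·(-127) + (3)·(416) + (0)·(235) + (0)·(267) + (1)·(-222) + (3)·(-46) + (4)·(-214) = 32
  c_4 = (0)·(-127) + (-7)·(416) + (0)·(235) + (3)·(267) + (0)·(-222) + (0)·(-46) + (-10)·(-214) = 29
  c_5 = (0)·(-127) + (4)·(416) + (-1)·(235) + (0)·(267) + (2)·(-222) + (2)·(-46) + (4)·(-214) = 37
  c_6 = (4)·(-127) + (12)·(416) + (0)·(235) + (0)·(267) + (2)·(-222) + (13)·(-46) + (16)·(-214) = 18
  c_7 = (-1)·(-127) + (-9)·(416) + (0)·(235) + (3)·(267) + (0)·(-222) + (-1)·(-46) + (-13)·(-214) = 12
Writing each c_i in base p = 7:
  c_1 = 0
  c_2 = 16 = 2·7^0 + 2·7^1
  c_3 = 32 = 4·7^0 + 4·7^1
  c_4 = 29 = 1·7^0 + 4·7^1
  c_5 = 37 = 2·7^0 + 5·7^1
  c_6 = 18 = 4·7^0 + 2·7^1
  c_7 = 12 = 5·7^0 + 1·7^1
p-restricted factor λ_0 = (0, 2, 4, 1, 2, 4, 5)
p-restricted factor λ_1 = (0, 2, 4, 4, 5, 2, 1)

((0, 2, 4, 1, 2, 4, 5), (0, 2, 4, 4, 5, 2, 1))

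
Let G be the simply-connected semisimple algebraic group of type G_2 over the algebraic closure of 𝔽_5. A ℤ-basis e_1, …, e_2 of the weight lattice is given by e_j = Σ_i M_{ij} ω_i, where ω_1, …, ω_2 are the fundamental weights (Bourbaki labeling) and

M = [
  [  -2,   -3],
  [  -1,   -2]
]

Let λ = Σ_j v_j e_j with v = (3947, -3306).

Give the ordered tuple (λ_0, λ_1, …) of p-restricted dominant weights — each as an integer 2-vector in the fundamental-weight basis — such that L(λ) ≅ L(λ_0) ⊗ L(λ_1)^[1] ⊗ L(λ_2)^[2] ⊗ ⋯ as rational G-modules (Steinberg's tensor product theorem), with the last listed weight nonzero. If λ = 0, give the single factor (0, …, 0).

((4, 0), (4, 3), (0, 1), (1, 1), (3, 4))

Change of basis e → ω: c = M·v where v = (3947, -3306):
  c_1 = -2*3947 + -3*-3306 = 2024
  c_2 = -1*3947 + -2*-3306 = 2665
Base-5 expansion of each c_i:
  c_1 = 2024 = 4·5^0 + 4·5^1 + 0·5^2 + 1·5^3 + 3·5^4
  c_2 = 2665 = 0·5^0 + 3·5^1 + 1·5^2 + 1·5^3 + 4·5^4
p-restricted factor λ_0 = (4, 0)
p-restricted factor λ_1 = (4, 3)
p-restricted factor λ_2 = (0, 1)
p-restricted factor λ_3 = (1, 1)
p-restricted factor λ_4 = (3, 4)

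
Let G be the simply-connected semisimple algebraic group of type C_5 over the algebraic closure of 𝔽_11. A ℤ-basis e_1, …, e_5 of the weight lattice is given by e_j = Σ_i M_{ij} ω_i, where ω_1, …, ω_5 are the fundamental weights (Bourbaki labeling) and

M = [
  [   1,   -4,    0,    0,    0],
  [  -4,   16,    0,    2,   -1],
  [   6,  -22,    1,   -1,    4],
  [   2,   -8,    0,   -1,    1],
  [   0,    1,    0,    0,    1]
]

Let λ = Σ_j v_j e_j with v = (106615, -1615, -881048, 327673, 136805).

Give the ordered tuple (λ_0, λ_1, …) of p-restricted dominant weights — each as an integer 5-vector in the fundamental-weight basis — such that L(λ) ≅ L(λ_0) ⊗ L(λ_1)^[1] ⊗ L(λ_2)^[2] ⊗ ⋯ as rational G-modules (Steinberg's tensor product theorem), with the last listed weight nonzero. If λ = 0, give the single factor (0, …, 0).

Compute c_i = Σ_j M_{ij} v_j with v = (106615, -1615, -881048, 327673, 136805):
  c_1 = 1·106615 + (-4)·(-1615) + (0)·(-881048) + 0·327673 + 0·136805 = 113075
  c_2 = (-4)·(106615) + (16)·(-1615) + (0)·(-881048) + 2·327673 + (-1)·(136805) = 66241
  c_3 = 6·106615 + (-22)·(-1615) + (1)·(-881048) + (-1)·(327673) + 4·136805 = 13719
  c_4 = 2·106615 + (-8)·(-1615) + (0)·(-881048) + (-1)·(327673) + 1·136805 = 35282
  c_5 = 0·106615 + (1)·(-1615) + (0)·(-881048) + 0·327673 + 1·136805 = 135190
Expand coordinatewise in base 11:
  c_1 = 113075 = 6·11^0 + 5·11^1 + 10·11^2 + 7·11^3 + 7·11^4
  c_2 = 66241 = 10·11^0 + 4·11^1 + 8·11^2 + 5·11^3 + 4·11^4
  c_3 = 13719 = 2·11^0 + 4·11^1 + 3·11^2 + 10·11^3
  c_4 = 35282 = 5·11^0 + 6·11^1 + 5·11^2 + 4·11^3 + 2·11^4
  c_5 = 135190 = 0·11^0 + 3·11^1 + 6·11^2 + 2·11^3 + 9·11^4
Factor λ_0 = (6, 10, 2, 5, 0)
Factor λ_1 = (5, 4, 4, 6, 3)
Factor λ_2 = (10, 8, 3, 5, 6)
Factor λ_3 = (7, 5, 10, 4, 2)
Factor λ_4 = (7, 4, 0, 2, 9)

((6, 10, 2, 5, 0), (5, 4, 4, 6, 3), (10, 8, 3, 5, 6), (7, 5, 10, 4, 2), (7, 4, 0, 2, 9))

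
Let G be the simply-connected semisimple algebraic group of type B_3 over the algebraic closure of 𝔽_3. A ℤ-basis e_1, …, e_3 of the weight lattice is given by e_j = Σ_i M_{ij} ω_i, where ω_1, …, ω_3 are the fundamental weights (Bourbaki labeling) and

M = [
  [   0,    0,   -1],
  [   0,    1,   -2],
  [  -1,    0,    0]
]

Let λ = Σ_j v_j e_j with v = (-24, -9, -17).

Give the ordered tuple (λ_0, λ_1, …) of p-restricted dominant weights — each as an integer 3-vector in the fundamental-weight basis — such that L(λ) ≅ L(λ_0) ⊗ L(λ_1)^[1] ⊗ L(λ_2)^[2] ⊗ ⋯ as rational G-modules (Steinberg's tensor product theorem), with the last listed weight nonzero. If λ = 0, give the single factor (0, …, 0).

((2, 1, 0), (2, 2, 2), (1, 2, 2))

Change of basis e → ω: c = M·v where v = (-24, -9, -17):
  c_1 = 0*-24 + 0*-9 + -1*-17 = 17
  c_2 = 0*-24 + 1*-9 + -2*-17 = 25
  c_3 = -1*-24 + 0*-9 + 0*-17 = 24
Expand coordinatewise in base 3:
  c_1 = 17 = 2·3^0 + 2·3^1 + 1·3^2
  c_2 = 25 = 1·3^0 + 2·3^1 + 2·3^2
  c_3 = 24 = 0·3^0 + 2·3^1 + 2·3^2
Factor λ_0 = (2, 1, 0)
Factor λ_1 = (2, 2, 2)
Factor λ_2 = (1, 2, 2)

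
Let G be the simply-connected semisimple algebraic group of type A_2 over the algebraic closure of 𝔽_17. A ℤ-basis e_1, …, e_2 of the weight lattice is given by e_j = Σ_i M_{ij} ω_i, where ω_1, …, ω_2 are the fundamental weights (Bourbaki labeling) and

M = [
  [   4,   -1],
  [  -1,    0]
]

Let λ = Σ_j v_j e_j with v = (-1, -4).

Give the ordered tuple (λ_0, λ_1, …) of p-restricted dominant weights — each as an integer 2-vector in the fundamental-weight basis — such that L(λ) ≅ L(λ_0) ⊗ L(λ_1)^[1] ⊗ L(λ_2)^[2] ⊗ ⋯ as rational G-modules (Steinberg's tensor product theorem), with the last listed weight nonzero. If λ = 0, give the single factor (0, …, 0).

ω-coordinates c = M·v, v = (-1, -4):
  c_1 = 4*-1 + -1*-4 = 0
  c_2 = -1*-1 + 0*-4 = 1
Writing each c_i in base p = 17:
  c_1 = 0
  c_2 = 1 = 1·17^0
λ_0 = (0, 1)

((0, 1),)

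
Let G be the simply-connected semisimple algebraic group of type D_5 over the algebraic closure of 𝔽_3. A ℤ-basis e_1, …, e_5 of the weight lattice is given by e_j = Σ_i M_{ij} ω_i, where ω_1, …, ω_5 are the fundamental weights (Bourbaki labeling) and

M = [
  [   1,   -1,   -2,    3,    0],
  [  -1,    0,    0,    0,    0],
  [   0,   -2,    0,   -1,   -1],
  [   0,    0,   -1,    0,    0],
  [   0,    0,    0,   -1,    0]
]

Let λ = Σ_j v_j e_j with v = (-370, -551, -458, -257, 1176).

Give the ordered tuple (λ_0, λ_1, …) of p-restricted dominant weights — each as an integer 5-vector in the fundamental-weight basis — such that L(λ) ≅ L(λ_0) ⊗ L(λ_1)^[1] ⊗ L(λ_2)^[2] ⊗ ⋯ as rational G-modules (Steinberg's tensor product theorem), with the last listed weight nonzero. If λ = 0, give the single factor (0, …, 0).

In the fundamental-weight basis, λ has coordinates c = M·v (v = (-370, -551, -458, -257, 1176)):
  c_1 = (1)·(-370) + (-1)·(-551) + (-2)·(-458) + (3)·(-257) + 0·1176 = 326
  c_2 = (-1)·(-370) + (0)·(-551) + (0)·(-458) + (0)·(-257) + 0·1176 = 370
  c_3 = (0)·(-370) + (-2)·(-551) + (0)·(-458) + (-1)·(-257) + (-1)·(1176) = 183
  c_4 = (0)·(-370) + (0)·(-551) + (-1)·(-458) + (0)·(-257) + 0·1176 = 458
  c_5 = (0)·(-370) + (0)·(-551) + (0)·(-458) + (-1)·(-257) + 0·1176 = 257
Writing each c_i in base p = 3:
  c_1 = 326 = 2·3^0 + 0·3^1 + 0·3^2 + 0·3^3 + 1·3^4 + 1·3^5
  c_2 = 370 = 1·3^0 + 0·3^1 + 2·3^2 + 1·3^3 + 1·3^4 + 1·3^5
  c_3 = 183 = 0·3^0 + 1·3^1 + 2·3^2 + 0·3^3 + 2·3^4
  c_4 = 458 = 2·3^0 + 2·3^1 + 2·3^2 + 1·3^3 + 2·3^4 + 1·3^5
  c_5 = 257 = 2·3^0 + 1·3^1 + 1·3^2 + 0·3^3 + 0·3^4 + 1·3^5
λ_0 = (2, 1, 0, 2, 2)
λ_1 = (0, 0, 1, 2, 1)
λ_2 = (0, 2, 2, 2, 1)
λ_3 = (0, 1, 0, 1, 0)
λ_4 = (1, 1, 2, 2, 0)
λ_5 = (1, 1, 0, 1, 1)

((2, 1, 0, 2, 2), (0, 0, 1, 2, 1), (0, 2, 2, 2, 1), (0, 1, 0, 1, 0), (1, 1, 2, 2, 0), (1, 1, 0, 1, 1))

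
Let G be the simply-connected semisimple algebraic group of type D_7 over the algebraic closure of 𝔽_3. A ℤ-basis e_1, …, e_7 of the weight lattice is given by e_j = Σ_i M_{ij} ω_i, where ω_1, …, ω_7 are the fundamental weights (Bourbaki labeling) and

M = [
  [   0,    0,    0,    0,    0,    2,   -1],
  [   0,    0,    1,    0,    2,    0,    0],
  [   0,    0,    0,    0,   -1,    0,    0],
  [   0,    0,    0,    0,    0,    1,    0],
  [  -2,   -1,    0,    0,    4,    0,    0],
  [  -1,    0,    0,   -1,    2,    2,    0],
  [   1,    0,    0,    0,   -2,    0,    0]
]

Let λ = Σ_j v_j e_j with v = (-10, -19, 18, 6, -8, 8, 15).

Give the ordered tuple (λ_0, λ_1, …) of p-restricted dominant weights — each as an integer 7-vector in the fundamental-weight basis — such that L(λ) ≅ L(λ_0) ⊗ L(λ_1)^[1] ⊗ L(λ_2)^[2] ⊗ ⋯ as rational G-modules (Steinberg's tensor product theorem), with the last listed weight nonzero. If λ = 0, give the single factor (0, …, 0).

Compute c_i = Σ_j M_{ij} v_j with v = (-10, -19, 18, 6, -8, 8, 15):
  c_1 = 0*-10 + 0*-19 + 0*18 + 0*6 + 0*-8 + 2*8 + -1*15 = 1
  c_2 = 0*-10 + 0*-19 + 1*18 + 0*6 + 2*-8 + 0*8 + 0*15 = 2
  c_3 = 0*-10 + 0*-19 + 0*18 + 0*6 + -1*-8 + 0*8 + 0*15 = 8
  c_4 = 0*-10 + 0*-19 + 0*18 + 0*6 + 0*-8 + 1*8 + 0*15 = 8
  c_5 = -2*-10 + -1*-19 + 0*18 + 0*6 + 4*-8 + 0*8 + 0*15 = 7
  c_6 = -1*-10 + 0*-19 + 0*18 + -1*6 + 2*-8 + 2*8 + 0*15 = 4
  c_7 = 1*-10 + 0*-19 + 0*18 + 0*6 + -2*-8 + 0*8 + 0*15 = 6
Base-3 expansion of each c_i:
  c_1 = 1 = 1·3^0
  c_2 = 2 = 2·3^0
  c_3 = 8 = 2·3^0 + 2·3^1
  c_4 = 8 = 2·3^0 + 2·3^1
  c_5 = 7 = 1·3^0 + 2·3^1
  c_6 = 4 = 1·3^0 + 1·3^1
  c_7 = 6 = 0·3^0 + 2·3^1
p-restricted factor λ_0 = (1, 2, 2, 2, 1, 1, 0)
p-restricted factor λ_1 = (0, 0, 2, 2, 2, 1, 2)

((1, 2, 2, 2, 1, 1, 0), (0, 0, 2, 2, 2, 1, 2))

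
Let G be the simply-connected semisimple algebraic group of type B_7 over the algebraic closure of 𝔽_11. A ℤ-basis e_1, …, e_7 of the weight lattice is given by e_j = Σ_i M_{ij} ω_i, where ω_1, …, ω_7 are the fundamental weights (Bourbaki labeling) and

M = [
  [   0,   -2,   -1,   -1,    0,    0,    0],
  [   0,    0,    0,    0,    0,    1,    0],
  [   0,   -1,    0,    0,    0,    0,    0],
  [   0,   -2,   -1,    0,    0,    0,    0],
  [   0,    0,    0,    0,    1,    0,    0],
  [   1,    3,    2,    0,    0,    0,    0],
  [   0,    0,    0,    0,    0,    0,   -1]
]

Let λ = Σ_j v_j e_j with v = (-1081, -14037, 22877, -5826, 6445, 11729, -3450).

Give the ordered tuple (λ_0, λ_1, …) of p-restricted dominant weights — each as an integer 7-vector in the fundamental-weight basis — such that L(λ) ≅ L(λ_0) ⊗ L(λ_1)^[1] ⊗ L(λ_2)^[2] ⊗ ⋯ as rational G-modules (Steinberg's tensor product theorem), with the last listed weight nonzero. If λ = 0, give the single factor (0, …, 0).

Change of basis e → ω: c = M·v where v = (-1081, -14037, 22877, -5826, 6445, 11729, -3450):
  c_1 = (0)·(-1081) + (-2)·(-14037) + (-1)·(22877) + (-1)·(-5826) + 0·6445 + 0·11729 + (0)·(-3450) = 11023
  c_2 = (0)·(-1081) + (0)·(-14037) + 0·22877 + (0)·(-5826) + 0·6445 + 1·11729 + (0)·(-3450) = 11729
  c_3 = (0)·(-1081) + (-1)·(-14037) + 0·22877 + (0)·(-5826) + 0·6445 + 0·11729 + (0)·(-3450) = 14037
  c_4 = (0)·(-1081) + (-2)·(-14037) + (-1)·(22877) + (0)·(-5826) + 0·6445 + 0·11729 + (0)·(-3450) = 5197
  c_5 = (0)·(-1081) + (0)·(-14037) + 0·22877 + (0)·(-5826) + 1·6445 + 0·11729 + (0)·(-3450) = 6445
  c_6 = (1)·(-1081) + (3)·(-14037) + 2·22877 + (0)·(-5826) + 0·6445 + 0·11729 + (0)·(-3450) = 2562
  c_7 = (0)·(-1081) + (0)·(-14037) + 0·22877 + (0)·(-5826) + 0·6445 + 0·11729 + (-1)·(-3450) = 3450
p = 11; digits c_i = Σ_j d_{ij}·11^j, 0 ≤ d_{ij} < 11:
  c_1 = 11023 = 1·11^0 + 1·11^1 + 3·11^2 + 8·11^3
  c_2 = 11729 = 3·11^0 + 10·11^1 + 8·11^2 + 8·11^3
  c_3 = 14037 = 1·11^0 + 0·11^1 + 6·11^2 + 10·11^3
  c_4 = 5197 = 5·11^0 + 10·11^1 + 9·11^2 + 3·11^3
  c_5 = 6445 = 10·11^0 + 2·11^1 + 9·11^2 + 4·11^3
  c_6 = 2562 = 10·11^0 + 1·11^1 + 10·11^2 + 1·11^3
  c_7 = 3450 = 7·11^0 + 5·11^1 + 6·11^2 + 2·11^3
Factor λ_0 = (1, 3, 1, 5, 10, 10, 7)
Factor λ_1 = (1, 10, 0, 10, 2, 1, 5)
Factor λ_2 = (3, 8, 6, 9, 9, 10, 6)
Factor λ_3 = (8, 8, 10, 3, 4, 1, 2)

((1, 3, 1, 5, 10, 10, 7), (1, 10, 0, 10, 2, 1, 5), (3, 8, 6, 9, 9, 10, 6), (8, 8, 10, 3, 4, 1, 2))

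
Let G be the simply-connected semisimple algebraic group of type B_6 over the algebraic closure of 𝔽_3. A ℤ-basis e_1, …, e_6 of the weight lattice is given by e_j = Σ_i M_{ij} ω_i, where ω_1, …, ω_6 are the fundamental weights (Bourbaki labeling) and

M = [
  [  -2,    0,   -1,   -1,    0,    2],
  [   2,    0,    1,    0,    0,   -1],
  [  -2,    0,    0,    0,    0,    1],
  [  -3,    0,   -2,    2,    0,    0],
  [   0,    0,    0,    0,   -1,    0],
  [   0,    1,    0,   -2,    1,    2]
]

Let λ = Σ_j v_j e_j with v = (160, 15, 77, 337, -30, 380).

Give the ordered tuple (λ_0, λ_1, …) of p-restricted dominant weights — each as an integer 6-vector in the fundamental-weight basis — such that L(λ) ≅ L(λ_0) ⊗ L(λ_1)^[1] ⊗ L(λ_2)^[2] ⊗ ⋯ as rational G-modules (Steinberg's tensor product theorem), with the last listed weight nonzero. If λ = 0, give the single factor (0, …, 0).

((2, 2, 0, 1, 0, 2), (2, 2, 2, 1, 1, 2), (2, 1, 0, 1, 0, 1), (0, 0, 2, 1, 1, 2))

In the fundamental-weight basis, λ has coordinates c = M·v (v = (160, 15, 77, 337, -30, 380)):
  c_1 = (-2)·(160) + (0)·(15) + (-1)·(77) + (-1)·(337) + (0)·(-30) + (2)·(380) = 26
  c_2 = (2)·(160) + (0)·(15) + (1)·(77) + (0)·(337) + (0)·(-30) + (-1)·(380) = 17
  c_3 = (-2)·(160) + (0)·(15) + (0)·(77) + (0)·(337) + (0)·(-30) + (1)·(380) = 60
  c_4 = (-3)·(160) + (0)·(15) + (-2)·(77) + (2)·(337) + (0)·(-30) + (0)·(380) = 40
  c_5 = (0)·(160) + (0)·(15) + (0)·(77) + (0)·(337) + (-1)·(-30) + (0)·(380) = 30
  c_6 = (0)·(160) + (1)·(15) + (0)·(77) + (-2)·(337) + (1)·(-30) + (2)·(380) = 71
Base-3 expansion of each c_i:
  c_1 = 26 = 2·3^0 + 2·3^1 + 2·3^2
  c_2 = 17 = 2·3^0 + 2·3^1 + 1·3^2
  c_3 = 60 = 0·3^0 + 2·3^1 + 0·3^2 + 2·3^3
  c_4 = 40 = 1·3^0 + 1·3^1 + 1·3^2 + 1·3^3
  c_5 = 30 = 0·3^0 + 1·3^1 + 0·3^2 + 1·3^3
  c_6 = 71 = 2·3^0 + 2·3^1 + 1·3^2 + 2·3^3
λ_0 = (2, 2, 0, 1, 0, 2)
λ_1 = (2, 2, 2, 1, 1, 2)
λ_2 = (2, 1, 0, 1, 0, 1)
λ_3 = (0, 0, 2, 1, 1, 2)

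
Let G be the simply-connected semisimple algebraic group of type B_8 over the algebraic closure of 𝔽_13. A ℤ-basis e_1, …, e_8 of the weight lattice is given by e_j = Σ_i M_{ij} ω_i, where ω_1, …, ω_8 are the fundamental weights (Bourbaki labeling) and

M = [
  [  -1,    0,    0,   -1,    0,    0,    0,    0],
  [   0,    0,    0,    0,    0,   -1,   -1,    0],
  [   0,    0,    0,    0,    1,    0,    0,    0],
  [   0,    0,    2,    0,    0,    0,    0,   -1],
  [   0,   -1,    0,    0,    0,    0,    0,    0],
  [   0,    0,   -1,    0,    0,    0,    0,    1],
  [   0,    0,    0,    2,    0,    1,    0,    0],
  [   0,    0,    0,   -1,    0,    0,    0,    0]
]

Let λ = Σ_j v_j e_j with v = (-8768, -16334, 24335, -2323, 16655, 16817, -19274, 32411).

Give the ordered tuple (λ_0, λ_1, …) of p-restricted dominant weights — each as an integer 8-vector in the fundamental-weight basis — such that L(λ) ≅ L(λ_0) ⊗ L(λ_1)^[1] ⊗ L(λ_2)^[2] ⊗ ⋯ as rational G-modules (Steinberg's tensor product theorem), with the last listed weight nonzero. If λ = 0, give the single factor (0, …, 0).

Compute c_i = Σ_j M_{ij} v_j with v = (-8768, -16334, 24335, -2323, 16655, 16817, -19274, 32411):
  c_1 = -1*-8768 + 0*-16334 + 0*24335 + -1*-2323 + 0*16655 + 0*16817 + 0*-19274 + 0*32411 = 11091
  c_2 = 0*-8768 + 0*-16334 + 0*24335 + 0*-2323 + 0*16655 + -1*16817 + -1*-19274 + 0*32411 = 2457
  c_3 = 0*-8768 + 0*-16334 + 0*24335 + 0*-2323 + 1*16655 + 0*16817 + 0*-19274 + 0*32411 = 16655
  c_4 = 0*-8768 + 0*-16334 + 2*24335 + 0*-2323 + 0*16655 + 0*16817 + 0*-19274 + -1*32411 = 16259
  c_5 = 0*-8768 + -1*-16334 + 0*24335 + 0*-2323 + 0*16655 + 0*16817 + 0*-19274 + 0*32411 = 16334
  c_6 = 0*-8768 + 0*-16334 + -1*24335 + 0*-2323 + 0*16655 + 0*16817 + 0*-19274 + 1*32411 = 8076
  c_7 = 0*-8768 + 0*-16334 + 0*24335 + 2*-2323 + 0*16655 + 1*16817 + 0*-19274 + 0*32411 = 12171
  c_8 = 0*-8768 + 0*-16334 + 0*24335 + -1*-2323 + 0*16655 + 0*16817 + 0*-19274 + 0*32411 = 2323
p = 13; digits c_i = Σ_j d_{ij}·13^j, 0 ≤ d_{ij} < 13:
  c_1 = 11091 = 2·13^0 + 8·13^1 + 0·13^2 + 5·13^3
  c_2 = 2457 = 0·13^0 + 7·13^1 + 1·13^2 + 1·13^3
  c_3 = 16655 = 2·13^0 + 7·13^1 + 7·13^2 + 7·13^3
  c_4 = 16259 = 9·13^0 + 2·13^1 + 5·13^2 + 7·13^3
  c_5 = 16334 = 6·13^0 + 8·13^1 + 5·13^2 + 7·13^3
  c_6 = 8076 = 3·13^0 + 10·13^1 + 8·13^2 + 3·13^3
  c_7 = 12171 = 3·13^0 + 0·13^1 + 7·13^2 + 5·13^3
  c_8 = 2323 = 9·13^0 + 9·13^1 + 0·13^2 + 1·13^3
λ_0 = (2, 0, 2, 9, 6, 3, 3, 9)
λ_1 = (8, 7, 7, 2, 8, 10, 0, 9)
λ_2 = (0, 1, 7, 5, 5, 8, 7, 0)
λ_3 = (5, 1, 7, 7, 7, 3, 5, 1)

((2, 0, 2, 9, 6, 3, 3, 9), (8, 7, 7, 2, 8, 10, 0, 9), (0, 1, 7, 5, 5, 8, 7, 0), (5, 1, 7, 7, 7, 3, 5, 1))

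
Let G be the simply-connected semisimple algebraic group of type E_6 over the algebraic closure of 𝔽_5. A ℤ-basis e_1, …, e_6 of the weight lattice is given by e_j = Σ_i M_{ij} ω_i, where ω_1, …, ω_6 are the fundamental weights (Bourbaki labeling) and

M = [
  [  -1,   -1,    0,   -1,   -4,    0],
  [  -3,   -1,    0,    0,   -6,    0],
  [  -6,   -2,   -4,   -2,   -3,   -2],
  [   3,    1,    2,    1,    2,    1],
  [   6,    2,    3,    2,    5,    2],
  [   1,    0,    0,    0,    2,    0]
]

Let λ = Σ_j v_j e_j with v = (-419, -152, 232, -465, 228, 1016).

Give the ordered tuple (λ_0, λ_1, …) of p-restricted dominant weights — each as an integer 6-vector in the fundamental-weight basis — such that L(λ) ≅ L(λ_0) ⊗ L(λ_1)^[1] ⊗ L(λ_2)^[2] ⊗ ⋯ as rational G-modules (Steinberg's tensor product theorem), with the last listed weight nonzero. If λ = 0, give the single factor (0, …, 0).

((4, 1, 4, 2, 0, 2), (4, 3, 0, 2, 4, 2), (4, 1, 4, 2, 4, 1))

Compute c_i = Σ_j M_{ij} v_j with v = (-419, -152, 232, -465, 228, 1016):
  c_1 = (-1)·(-419) + (-1)·(-152) + (0)·(232) + (-1)·(-465) + (-4)·(228) + (0)·(1016) = 124
  c_2 = (-3)·(-419) + (-1)·(-152) + (0)·(232) + (0)·(-465) + (-6)·(228) + (0)·(1016) = 41
  c_3 = (-6)·(-419) + (-2)·(-152) + (-4)·(232) + (-2)·(-465) + (-3)·(228) + (-2)·(1016) = 104
  c_4 = (3)·(-419) + (1)·(-152) + (2)·(232) + (1)·(-465) + (2)·(228) + (1)·(1016) = 62
  c_5 = (6)·(-419) + (2)·(-152) + (3)·(232) + (2)·(-465) + (5)·(228) + (2)·(1016) = 120
  c_6 = (1)·(-419) + (0)·(-152) + (0)·(232) + (0)·(-465) + (2)·(228) + (0)·(1016) = 37
Writing each c_i in base p = 5:
  c_1 = 124 = 4·5^0 + 4·5^1 + 4·5^2
  c_2 = 41 = 1·5^0 + 3·5^1 + 1·5^2
  c_3 = 104 = 4·5^0 + 0·5^1 + 4·5^2
  c_4 = 62 = 2·5^0 + 2·5^1 + 2·5^2
  c_5 = 120 = 0·5^0 + 4·5^1 + 4·5^2
  c_6 = 37 = 2·5^0 + 2·5^1 + 1·5^2
p-restricted factor λ_0 = (4, 1, 4, 2, 0, 2)
p-restricted factor λ_1 = (4, 3, 0, 2, 4, 2)
p-restricted factor λ_2 = (4, 1, 4, 2, 4, 1)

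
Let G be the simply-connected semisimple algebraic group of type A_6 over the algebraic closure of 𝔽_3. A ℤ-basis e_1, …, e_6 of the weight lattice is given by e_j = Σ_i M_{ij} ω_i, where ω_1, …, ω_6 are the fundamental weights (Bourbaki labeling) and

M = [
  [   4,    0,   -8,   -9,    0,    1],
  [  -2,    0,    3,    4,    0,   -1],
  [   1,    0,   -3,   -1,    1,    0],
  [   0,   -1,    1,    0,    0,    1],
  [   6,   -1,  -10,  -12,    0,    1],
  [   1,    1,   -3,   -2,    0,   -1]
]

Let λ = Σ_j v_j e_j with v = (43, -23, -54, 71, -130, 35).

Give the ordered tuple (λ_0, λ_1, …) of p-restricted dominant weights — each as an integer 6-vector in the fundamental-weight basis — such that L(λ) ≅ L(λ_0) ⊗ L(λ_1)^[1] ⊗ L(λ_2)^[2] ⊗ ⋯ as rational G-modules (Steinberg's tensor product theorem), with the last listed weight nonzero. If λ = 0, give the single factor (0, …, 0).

((0, 1, 1, 1, 1, 2), (0, 0, 1, 1, 1, 1))

In the fundamental-weight basis, λ has coordinates c = M·v (v = (43, -23, -54, 71, -130, 35)):
  c_1 = 4·43 + (0)·(-23) + (-8)·(-54) + (-9)·(71) + (0)·(-130) + 1·35 = 0
  c_2 = (-2)·(43) + (0)·(-23) + (3)·(-54) + 4·71 + (0)·(-130) + (-1)·(35) = 1
  c_3 = 1·43 + (0)·(-23) + (-3)·(-54) + (-1)·(71) + (1)·(-130) + 0·35 = 4
  c_4 = 0·43 + (-1)·(-23) + (1)·(-54) + 0·71 + (0)·(-130) + 1·35 = 4
  c_5 = 6·43 + (-1)·(-23) + (-10)·(-54) + (-12)·(71) + (0)·(-130) + 1·35 = 4
  c_6 = 1·43 + (1)·(-23) + (-3)·(-54) + (-2)·(71) + (0)·(-130) + (-1)·(35) = 5
p = 3; digits c_i = Σ_j d_{ij}·3^j, 0 ≤ d_{ij} < 3:
  c_1 = 0
  c_2 = 1 = 1·3^0
  c_3 = 4 = 1·3^0 + 1·3^1
  c_4 = 4 = 1·3^0 + 1·3^1
  c_5 = 4 = 1·3^0 + 1·3^1
  c_6 = 5 = 2·3^0 + 1·3^1
Factor λ_0 = (0, 1, 1, 1, 1, 2)
Factor λ_1 = (0, 0, 1, 1, 1, 1)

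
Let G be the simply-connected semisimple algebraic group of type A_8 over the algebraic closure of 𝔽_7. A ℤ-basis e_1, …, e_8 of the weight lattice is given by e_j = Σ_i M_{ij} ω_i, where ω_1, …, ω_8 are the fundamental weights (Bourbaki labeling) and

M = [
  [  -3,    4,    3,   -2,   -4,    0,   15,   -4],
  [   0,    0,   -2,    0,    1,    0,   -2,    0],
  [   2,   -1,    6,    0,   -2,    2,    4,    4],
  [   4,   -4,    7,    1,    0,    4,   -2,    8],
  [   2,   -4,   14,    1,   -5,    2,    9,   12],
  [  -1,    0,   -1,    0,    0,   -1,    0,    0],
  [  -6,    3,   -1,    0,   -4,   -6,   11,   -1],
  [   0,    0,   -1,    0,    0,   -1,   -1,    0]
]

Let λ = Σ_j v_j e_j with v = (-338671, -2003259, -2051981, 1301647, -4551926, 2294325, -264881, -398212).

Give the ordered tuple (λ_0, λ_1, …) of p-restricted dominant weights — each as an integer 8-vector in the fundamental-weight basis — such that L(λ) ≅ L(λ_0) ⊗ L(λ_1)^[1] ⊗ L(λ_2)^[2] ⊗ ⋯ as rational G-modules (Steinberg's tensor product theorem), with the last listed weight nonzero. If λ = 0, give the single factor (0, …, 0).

ω-coordinates c = M·v, v = (-338671, -2003259, -2051981, 1301647, -4551926, 2294325, -264881, -398212):
  c_1 = -3*-338671 + 4*-2003259 + 3*-2051981 + -2*1301647 + -4*-4551926 + 0*2294325 + 15*-264881 + -4*-398212 = 71077
  c_2 = 0*-338671 + 0*-2003259 + -2*-2051981 + 0*1301647 + 1*-4551926 + 0*2294325 + -2*-264881 + 0*-398212 = 81798
  c_3 = 2*-338671 + -1*-2003259 + 6*-2051981 + 0*1301647 + -2*-4551926 + 2*2294325 + 4*-264881 + 4*-398212 = 54161
  c_4 = 4*-338671 + -4*-2003259 + 7*-2051981 + 1*1301647 + 0*-4551926 + 4*2294325 + -2*-264881 + 8*-398212 = 117498
  c_5 = 2*-338671 + -4*-2003259 + 14*-2051981 + 1*1301647 + -5*-4551926 + 2*2294325 + 9*-264881 + 12*-398212 = 95414
  c_6 = -1*-338671 + 0*-2003259 + -1*-2051981 + 0*1301647 + 0*-4551926 + -1*2294325 + 0*-264881 + 0*-398212 = 96327
  c_7 = -6*-338671 + 3*-2003259 + -1*-2051981 + 0*1301647 + -4*-4551926 + -6*2294325 + 11*-264881 + -1*-398212 = 505
  c_8 = 0*-338671 + 0*-2003259 + -1*-2051981 + 0*1301647 + 0*-4551926 + -1*2294325 + -1*-264881 + 0*-398212 = 22537
p = 7; digits c_i = Σ_j d_{ij}·7^j, 0 ≤ d_{ij} < 7:
  c_1 = 71077 = 6·7^0 + 3·7^1 + 1·7^2 + 4·7^3 + 1·7^4 + 4·7^5
  c_2 = 81798 = 3·7^0 + 2·7^1 + 3·7^2 + 0·7^3 + 6·7^4 + 4·7^5
  c_3 = 54161 = 2·7^0 + 2·7^1 + 6·7^2 + 3·7^3 + 1·7^4 + 3·7^5
  c_4 = 117498 = 3·7^0 + 6·7^1 + 3·7^2 + 6·7^3 + 6·7^4 + 6·7^5
  c_5 = 95414 = 4·7^0 + 1·7^1 + 1·7^2 + 5·7^3 + 4·7^4 + 5·7^5
  c_6 = 96327 = 0·7^0 + 6·7^1 + 5·7^2 + 0·7^3 + 5·7^4 + 5·7^5
  c_7 = 505 = 1·7^0 + 2·7^1 + 3·7^2 + 1·7^3
  c_8 = 22537 = 4·7^0 + 6·7^1 + 4·7^2 + 2·7^3 + 2·7^4 + 1·7^5
Factor λ_0 = (6, 3, 2, 3, 4, 0, 1, 4)
Factor λ_1 = (3, 2, 2, 6, 1, 6, 2, 6)
Factor λ_2 = (1, 3, 6, 3, 1, 5, 3, 4)
Factor λ_3 = (4, 0, 3, 6, 5, 0, 1, 2)
Factor λ_4 = (1, 6, 1, 6, 4, 5, 0, 2)
Factor λ_5 = (4, 4, 3, 6, 5, 5, 0, 1)

((6, 3, 2, 3, 4, 0, 1, 4), (3, 2, 2, 6, 1, 6, 2, 6), (1, 3, 6, 3, 1, 5, 3, 4), (4, 0, 3, 6, 5, 0, 1, 2), (1, 6, 1, 6, 4, 5, 0, 2), (4, 4, 3, 6, 5, 5, 0, 1))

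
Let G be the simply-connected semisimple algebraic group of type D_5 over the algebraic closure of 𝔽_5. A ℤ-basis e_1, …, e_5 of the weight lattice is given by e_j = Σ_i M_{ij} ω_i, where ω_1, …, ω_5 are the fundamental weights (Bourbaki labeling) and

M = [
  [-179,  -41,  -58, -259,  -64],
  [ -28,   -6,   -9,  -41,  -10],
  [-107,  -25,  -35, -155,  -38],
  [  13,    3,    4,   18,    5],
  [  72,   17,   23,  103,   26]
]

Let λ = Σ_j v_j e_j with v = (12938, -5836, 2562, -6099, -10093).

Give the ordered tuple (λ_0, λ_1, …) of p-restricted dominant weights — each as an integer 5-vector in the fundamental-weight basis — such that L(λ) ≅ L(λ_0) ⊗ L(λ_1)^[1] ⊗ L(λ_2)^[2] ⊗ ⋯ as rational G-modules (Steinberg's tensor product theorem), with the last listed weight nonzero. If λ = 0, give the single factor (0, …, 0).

((1, 3, 3, 2, 0), (4, 1, 3, 2, 2), (4, 2, 4, 2, 0), (2, 0, 0, 0, 0), (0, 1, 1, 1, 1))

Converting to the ω-basis (c_i = row i of M dotted with v = (12938, -5836, 2562, -6099, -10093)):
  c_1 = (-179)·(12938) + (-41)·(-5836) + (-58)·(2562) + (-259)·(-6099) + (-64)·(-10093) = 371
  c_2 = (-28)·(12938) + (-6)·(-5836) + (-9)·(2562) + (-41)·(-6099) + (-10)·(-10093) = 683
  c_3 = (-107)·(12938) + (-25)·(-5836) + (-35)·(2562) + (-155)·(-6099) + (-38)·(-10093) = 743
  c_4 = 13·12938 + (3)·(-5836) + 4·2562 + (18)·(-6099) + (5)·(-10093) = 687
  c_5 = 72·12938 + (17)·(-5836) + 23·2562 + (103)·(-6099) + (26)·(-10093) = 635
Writing each c_i in base p = 5:
  c_1 = 371 = 1·5^0 + 4·5^1 + 4·5^2 + 2·5^3
  c_2 = 683 = 3·5^0 + 1·5^1 + 2·5^2 + 0·5^3 + 1·5^4
  c_3 = 743 = 3·5^0 + 3·5^1 + 4·5^2 + 0·5^3 + 1·5^4
  c_4 = 687 = 2·5^0 + 2·5^1 + 2·5^2 + 0·5^3 + 1·5^4
  c_5 = 635 = 0·5^0 + 2·5^1 + 0·5^2 + 0·5^3 + 1·5^4
Factor λ_0 = (1, 3, 3, 2, 0)
Factor λ_1 = (4, 1, 3, 2, 2)
Factor λ_2 = (4, 2, 4, 2, 0)
Factor λ_3 = (2, 0, 0, 0, 0)
Factor λ_4 = (0, 1, 1, 1, 1)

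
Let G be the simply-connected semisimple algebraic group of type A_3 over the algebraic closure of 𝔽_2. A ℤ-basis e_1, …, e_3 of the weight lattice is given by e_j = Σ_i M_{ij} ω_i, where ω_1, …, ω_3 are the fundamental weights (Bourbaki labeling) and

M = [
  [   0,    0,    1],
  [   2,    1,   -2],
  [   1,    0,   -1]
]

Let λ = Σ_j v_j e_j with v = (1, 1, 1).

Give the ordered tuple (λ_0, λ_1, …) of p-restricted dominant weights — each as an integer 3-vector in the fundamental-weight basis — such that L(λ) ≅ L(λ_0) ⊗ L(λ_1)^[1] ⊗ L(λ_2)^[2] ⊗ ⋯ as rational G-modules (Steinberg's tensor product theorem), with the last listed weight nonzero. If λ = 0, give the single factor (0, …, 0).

ω-coordinates c = M·v, v = (1, 1, 1):
  c_1 = (0)·(1) + (0)·(1) + (1)·(1) = 1
  c_2 = (2)·(1) + (1)·(1) + (-2)·(1) = 1
  c_3 = (1)·(1) + (0)·(1) + (-1)·(1) = 0
Base-2 expansion of each c_i:
  c_1 = 1 = 1·2^0
  c_2 = 1 = 1·2^0
  c_3 = 0
p-restricted factor λ_0 = (1, 1, 0)

((1, 1, 0),)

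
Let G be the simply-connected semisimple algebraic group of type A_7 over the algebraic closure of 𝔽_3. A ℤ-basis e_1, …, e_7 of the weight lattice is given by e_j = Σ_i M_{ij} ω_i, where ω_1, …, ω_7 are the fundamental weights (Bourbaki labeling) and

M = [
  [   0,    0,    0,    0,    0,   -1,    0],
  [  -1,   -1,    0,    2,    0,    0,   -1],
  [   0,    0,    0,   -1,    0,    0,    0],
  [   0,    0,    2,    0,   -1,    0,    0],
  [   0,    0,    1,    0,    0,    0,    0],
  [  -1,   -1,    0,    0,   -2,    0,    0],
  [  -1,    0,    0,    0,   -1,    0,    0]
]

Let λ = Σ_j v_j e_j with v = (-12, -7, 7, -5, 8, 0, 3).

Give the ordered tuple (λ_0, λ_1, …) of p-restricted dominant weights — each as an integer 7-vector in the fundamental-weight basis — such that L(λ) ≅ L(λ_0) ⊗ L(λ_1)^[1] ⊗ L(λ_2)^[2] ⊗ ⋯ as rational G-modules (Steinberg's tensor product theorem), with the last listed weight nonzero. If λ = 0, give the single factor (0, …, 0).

In the fundamental-weight basis, λ has coordinates c = M·v (v = (-12, -7, 7, -5, 8, 0, 3)):
  c_1 = 0*-12 + 0*-7 + 0*7 + 0*-5 + 0*8 + -1*0 + 0*3 = 0
  c_2 = -1*-12 + -1*-7 + 0*7 + 2*-5 + 0*8 + 0*0 + -1*3 = 6
  c_3 = 0*-12 + 0*-7 + 0*7 + -1*-5 + 0*8 + 0*0 + 0*3 = 5
  c_4 = 0*-12 + 0*-7 + 2*7 + 0*-5 + -1*8 + 0*0 + 0*3 = 6
  c_5 = 0*-12 + 0*-7 + 1*7 + 0*-5 + 0*8 + 0*0 + 0*3 = 7
  c_6 = -1*-12 + -1*-7 + 0*7 + 0*-5 + -2*8 + 0*0 + 0*3 = 3
  c_7 = -1*-12 + 0*-7 + 0*7 + 0*-5 + -1*8 + 0*0 + 0*3 = 4
p = 3; digits c_i = Σ_j d_{ij}·3^j, 0 ≤ d_{ij} < 3:
  c_1 = 0
  c_2 = 6 = 0·3^0 + 2·3^1
  c_3 = 5 = 2·3^0 + 1·3^1
  c_4 = 6 = 0·3^0 + 2·3^1
  c_5 = 7 = 1·3^0 + 2·3^1
  c_6 = 3 = 0·3^0 + 1·3^1
  c_7 = 4 = 1·3^0 + 1·3^1
p-restricted factor λ_0 = (0, 0, 2, 0, 1, 0, 1)
p-restricted factor λ_1 = (0, 2, 1, 2, 2, 1, 1)

((0, 0, 2, 0, 1, 0, 1), (0, 2, 1, 2, 2, 1, 1))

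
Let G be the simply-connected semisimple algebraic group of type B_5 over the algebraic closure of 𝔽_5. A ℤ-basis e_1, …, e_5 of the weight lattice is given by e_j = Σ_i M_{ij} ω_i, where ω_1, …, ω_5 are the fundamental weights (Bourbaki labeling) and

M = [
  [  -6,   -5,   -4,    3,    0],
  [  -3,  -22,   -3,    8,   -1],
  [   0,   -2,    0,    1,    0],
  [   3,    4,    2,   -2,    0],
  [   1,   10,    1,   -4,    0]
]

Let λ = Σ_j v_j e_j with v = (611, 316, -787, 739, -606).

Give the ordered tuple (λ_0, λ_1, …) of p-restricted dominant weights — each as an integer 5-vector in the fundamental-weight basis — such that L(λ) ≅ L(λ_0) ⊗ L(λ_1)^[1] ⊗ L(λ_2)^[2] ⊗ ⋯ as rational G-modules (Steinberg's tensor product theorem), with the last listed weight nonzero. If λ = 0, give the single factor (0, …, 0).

((4, 4, 2, 0, 3), (3, 3, 1, 4, 0), (4, 3, 4, 1, 1))

Change of basis e → ω: c = M·v where v = (611, 316, -787, 739, -606):
  c_1 = (-6)·(611) + (-5)·(316) + (-4)·(-787) + 3·739 + (0)·(-606) = 119
  c_2 = (-3)·(611) + (-22)·(316) + (-3)·(-787) + 8·739 + (-1)·(-606) = 94
  c_3 = 0·611 + (-2)·(316) + (0)·(-787) + 1·739 + (0)·(-606) = 107
  c_4 = 3·611 + 4·316 + (2)·(-787) + (-2)·(739) + (0)·(-606) = 45
  c_5 = 1·611 + 10·316 + (1)·(-787) + (-4)·(739) + (0)·(-606) = 28
Expand coordinatewise in base 5:
  c_1 = 119 = 4·5^0 + 3·5^1 + 4·5^2
  c_2 = 94 = 4·5^0 + 3·5^1 + 3·5^2
  c_3 = 107 = 2·5^0 + 1·5^1 + 4·5^2
  c_4 = 45 = 0·5^0 + 4·5^1 + 1·5^2
  c_5 = 28 = 3·5^0 + 0·5^1 + 1·5^2
λ_0 = (4, 4, 2, 0, 3)
λ_1 = (3, 3, 1, 4, 0)
λ_2 = (4, 3, 4, 1, 1)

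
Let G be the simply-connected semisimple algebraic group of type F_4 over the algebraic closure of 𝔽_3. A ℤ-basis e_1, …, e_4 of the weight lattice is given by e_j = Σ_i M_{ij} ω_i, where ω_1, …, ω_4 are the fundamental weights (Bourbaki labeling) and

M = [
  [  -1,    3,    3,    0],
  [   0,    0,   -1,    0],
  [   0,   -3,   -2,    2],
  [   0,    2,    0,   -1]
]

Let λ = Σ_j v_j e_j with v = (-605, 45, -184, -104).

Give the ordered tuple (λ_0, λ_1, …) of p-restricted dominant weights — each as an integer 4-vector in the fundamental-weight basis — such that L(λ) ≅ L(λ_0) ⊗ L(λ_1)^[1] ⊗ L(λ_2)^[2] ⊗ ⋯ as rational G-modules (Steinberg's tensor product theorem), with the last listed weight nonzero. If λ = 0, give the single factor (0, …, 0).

((2, 1, 1, 2), (2, 1, 2, 1), (2, 2, 2, 0), (0, 0, 0, 1), (2, 2, 0, 2))

Converting to the ω-basis (c_i = row i of M dotted with v = (-605, 45, -184, -104)):
  c_1 = -1*-605 + 3*45 + 3*-184 + 0*-104 = 188
  c_2 = 0*-605 + 0*45 + -1*-184 + 0*-104 = 184
  c_3 = 0*-605 + -3*45 + -2*-184 + 2*-104 = 25
  c_4 = 0*-605 + 2*45 + 0*-184 + -1*-104 = 194
Expand coordinatewise in base 3:
  c_1 = 188 = 2·3^0 + 2·3^1 + 2·3^2 + 0·3^3 + 2·3^4
  c_2 = 184 = 1·3^0 + 1·3^1 + 2·3^2 + 0·3^3 + 2·3^4
  c_3 = 25 = 1·3^0 + 2·3^1 + 2·3^2
  c_4 = 194 = 2·3^0 + 1·3^1 + 0·3^2 + 1·3^3 + 2·3^4
Factor λ_0 = (2, 1, 1, 2)
Factor λ_1 = (2, 1, 2, 1)
Factor λ_2 = (2, 2, 2, 0)
Factor λ_3 = (0, 0, 0, 1)
Factor λ_4 = (2, 2, 0, 2)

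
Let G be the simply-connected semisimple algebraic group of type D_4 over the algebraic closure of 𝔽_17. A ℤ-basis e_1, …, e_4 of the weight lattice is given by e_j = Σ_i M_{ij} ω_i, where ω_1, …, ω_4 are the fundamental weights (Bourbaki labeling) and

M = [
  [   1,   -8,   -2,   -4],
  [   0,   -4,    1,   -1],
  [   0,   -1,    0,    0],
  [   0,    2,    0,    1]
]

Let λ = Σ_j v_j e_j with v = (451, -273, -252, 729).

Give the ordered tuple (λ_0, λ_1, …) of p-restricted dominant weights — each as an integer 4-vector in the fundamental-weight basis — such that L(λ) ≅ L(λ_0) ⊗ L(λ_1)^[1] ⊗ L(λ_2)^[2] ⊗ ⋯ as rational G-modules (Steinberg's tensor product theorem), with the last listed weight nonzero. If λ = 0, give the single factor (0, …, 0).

In the fundamental-weight basis, λ has coordinates c = M·v (v = (451, -273, -252, 729)):
  c_1 = 1*451 + -8*-273 + -2*-252 + -4*729 = 223
  c_2 = 0*451 + -4*-273 + 1*-252 + -1*729 = 111
  c_3 = 0*451 + -1*-273 + 0*-252 + 0*729 = 273
  c_4 = 0*451 + 2*-273 + 0*-252 + 1*729 = 183
Expand coordinatewise in base 17:
  c_1 = 223 = 2·17^0 + 13·17^1
  c_2 = 111 = 9·17^0 + 6·17^1
  c_3 = 273 = 1·17^0 + 16·17^1
  c_4 = 183 = 13·17^0 + 10·17^1
λ_0 = (2, 9, 1, 13)
λ_1 = (13, 6, 16, 10)

((2, 9, 1, 13), (13, 6, 16, 10))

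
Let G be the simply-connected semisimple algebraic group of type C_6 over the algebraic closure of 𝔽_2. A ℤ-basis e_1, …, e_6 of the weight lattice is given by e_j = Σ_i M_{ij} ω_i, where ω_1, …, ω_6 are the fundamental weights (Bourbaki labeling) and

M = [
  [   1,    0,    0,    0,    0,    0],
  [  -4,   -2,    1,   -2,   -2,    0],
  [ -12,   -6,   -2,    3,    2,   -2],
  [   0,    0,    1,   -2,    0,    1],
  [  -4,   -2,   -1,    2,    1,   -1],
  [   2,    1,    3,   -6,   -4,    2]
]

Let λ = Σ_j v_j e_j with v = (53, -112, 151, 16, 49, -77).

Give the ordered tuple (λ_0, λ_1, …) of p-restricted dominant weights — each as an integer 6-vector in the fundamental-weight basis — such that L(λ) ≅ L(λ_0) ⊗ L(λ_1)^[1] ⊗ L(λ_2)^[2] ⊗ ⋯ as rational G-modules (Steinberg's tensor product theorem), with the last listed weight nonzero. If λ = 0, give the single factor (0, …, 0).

((1, 1, 0, 0, 1, 1), (0, 0, 1, 1, 1, 0), (1, 0, 0, 0, 0, 0), (0, 0, 0, 1, 0, 0), (1, 0, 0, 0, 1, 0), (1, 1, 1, 1, 0, 0))

ω-coordinates c = M·v, v = (53, -112, 151, 16, 49, -77):
  c_1 = (1)·(53) + (0)·(-112) + (0)·(151) + (0)·(16) + (0)·(49) + (0)·(-77) = 53
  c_2 = (-4)·(53) + (-2)·(-112) + (1)·(151) + (-2)·(16) + (-2)·(49) + (0)·(-77) = 33
  c_3 = (-12)·(53) + (-6)·(-112) + (-2)·(151) + (3)·(16) + (2)·(49) + (-2)·(-77) = 34
  c_4 = (0)·(53) + (0)·(-112) + (1)·(151) + (-2)·(16) + (0)·(49) + (1)·(-77) = 42
  c_5 = (-4)·(53) + (-2)·(-112) + (-1)·(151) + (2)·(16) + (1)·(49) + (-1)·(-77) = 19
  c_6 = (2)·(53) + (1)·(-112) + (3)·(151) + (-6)·(16) + (-4)·(49) + (2)·(-77) = 1
Expand coordinatewise in base 2:
  c_1 = 53 = 1·2^0 + 0·2^1 + 1·2^2 + 0·2^3 + 1·2^4 + 1·2^5
  c_2 = 33 = 1·2^0 + 0·2^1 + 0·2^2 + 0·2^3 + 0·2^4 + 1·2^5
  c_3 = 34 = 0·2^0 + 1·2^1 + 0·2^2 + 0·2^3 + 0·2^4 + 1·2^5
  c_4 = 42 = 0·2^0 + 1·2^1 + 0·2^2 + 1·2^3 + 0·2^4 + 1·2^5
  c_5 = 19 = 1·2^0 + 1·2^1 + 0·2^2 + 0·2^3 + 1·2^4
  c_6 = 1 = 1·2^0
Factor λ_0 = (1, 1, 0, 0, 1, 1)
Factor λ_1 = (0, 0, 1, 1, 1, 0)
Factor λ_2 = (1, 0, 0, 0, 0, 0)
Factor λ_3 = (0, 0, 0, 1, 0, 0)
Factor λ_4 = (1, 0, 0, 0, 1, 0)
Factor λ_5 = (1, 1, 1, 1, 0, 0)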